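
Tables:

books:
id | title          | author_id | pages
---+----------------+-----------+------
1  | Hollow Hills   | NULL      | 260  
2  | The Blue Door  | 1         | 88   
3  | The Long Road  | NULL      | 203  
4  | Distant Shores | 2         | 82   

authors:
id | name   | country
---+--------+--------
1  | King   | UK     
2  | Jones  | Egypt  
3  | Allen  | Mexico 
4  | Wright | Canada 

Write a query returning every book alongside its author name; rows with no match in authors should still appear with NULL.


LEFT JOIN keeps every row from books (the left table); where author_id has no match in authors, the author columns become NULL. Walk through each book:
  - book 1 (Hollow Hills): author_id=NULL, no match -> kept with NULL
  - book 2 (The Blue Door): author_id=1 -> matches King
  - book 3 (The Long Road): author_id=NULL, no match -> kept with NULL
  - book 4 (Distant Shores): author_id=2 -> matches Jones
All 4 rows appear; 2 have NULL author.

SQL:
SELECT a.title, b.name AS author
FROM books a
LEFT JOIN authors b ON a.author_id = b.id

Result:
title          | author
---------------+-------
Hollow Hills   | NULL  
The Blue Door  | King  
The Long Road  | NULL  
Distant Shores | Jones 


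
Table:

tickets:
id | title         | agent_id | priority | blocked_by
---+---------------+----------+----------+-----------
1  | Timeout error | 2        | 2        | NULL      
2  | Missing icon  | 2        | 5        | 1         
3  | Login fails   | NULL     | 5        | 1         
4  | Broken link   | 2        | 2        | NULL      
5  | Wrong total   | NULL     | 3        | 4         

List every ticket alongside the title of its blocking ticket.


This is a self-join: tickets is joined to a second copy of itself, matching each row's blocked_by to another row's id. Use LEFT JOIN so rows with blocked_by=NULL are kept.
  - ticket 1 (Timeout error): blocked_by=NULL -> NULL
  - ticket 2 (Missing icon): blocked_by=1 -> Timeout error
  - ticket 3 (Login fails): blocked_by=1 -> Timeout error
  - ticket 4 (Broken link): blocked_by=NULL -> NULL
  - ticket 5 (Wrong total): blocked_by=4 -> Broken link

SQL:
SELECT a.title AS item, b.title AS blocked_by
FROM tickets a
LEFT JOIN tickets b ON a.blocked_by = b.id

Result:
item          | blocked_by   
--------------+--------------
Timeout error | NULL         
Missing icon  | Timeout error
Login fails   | Timeout error
Broken link   | NULL         
Wrong total   | Broken link  


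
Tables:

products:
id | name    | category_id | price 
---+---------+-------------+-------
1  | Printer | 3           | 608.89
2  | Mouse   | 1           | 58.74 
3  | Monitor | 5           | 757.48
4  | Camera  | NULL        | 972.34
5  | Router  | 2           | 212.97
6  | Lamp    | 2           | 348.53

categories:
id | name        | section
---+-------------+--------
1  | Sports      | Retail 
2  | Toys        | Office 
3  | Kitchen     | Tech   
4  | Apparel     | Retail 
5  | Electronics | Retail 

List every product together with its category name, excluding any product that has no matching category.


INNER JOIN keeps only products rows whose category_id matches an id in categories. Walk through each product:
  - product 1 (Printer): category_id=3 -> matches Kitchen
  - product 2 (Mouse): category_id=1 -> matches Sports
  - product 3 (Monitor): category_id=5 -> matches Electronics
  - product 4 (Camera): category_id=NULL, no match -> dropped
  - product 5 (Router): category_id=2 -> matches Toys
  - product 6 (Lamp): category_id=2 -> matches Toys
So 1 of 6 rows is dropped.

SQL:
SELECT a.name, b.name AS category
FROM products a
INNER JOIN categories b ON a.category_id = b.id

Result:
name    | category   
--------+------------
Printer | Kitchen    
Mouse   | Sports     
Monitor | Electronics
Router  | Toys       
Lamp    | Toys       


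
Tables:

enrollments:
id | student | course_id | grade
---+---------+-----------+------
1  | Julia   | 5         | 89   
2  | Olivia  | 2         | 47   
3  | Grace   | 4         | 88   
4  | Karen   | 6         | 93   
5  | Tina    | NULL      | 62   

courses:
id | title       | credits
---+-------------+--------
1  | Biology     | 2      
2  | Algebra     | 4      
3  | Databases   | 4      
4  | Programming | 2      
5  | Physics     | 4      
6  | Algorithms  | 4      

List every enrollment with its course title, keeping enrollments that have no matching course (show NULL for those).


LEFT JOIN keeps every row from enrollments (the left table); where course_id has no match in courses, the course columns become NULL. Walk through each enrollment:
  - enrollment 1 (Julia): course_id=5 -> matches Physics
  - enrollment 2 (Olivia): course_id=2 -> matches Algebra
  - enrollment 3 (Grace): course_id=4 -> matches Programming
  - enrollment 4 (Karen): course_id=6 -> matches Algorithms
  - enrollment 5 (Tina): course_id=NULL, no match -> kept with NULL
All 5 rows appear; 1 has NULL course.

SQL:
SELECT a.student, b.title AS course
FROM enrollments a
LEFT JOIN courses b ON a.course_id = b.id

Result:
student | course     
--------+------------
Julia   | Physics    
Olivia  | Algebra    
Grace   | Programming
Karen   | Algorithms 
Tina    | NULL       


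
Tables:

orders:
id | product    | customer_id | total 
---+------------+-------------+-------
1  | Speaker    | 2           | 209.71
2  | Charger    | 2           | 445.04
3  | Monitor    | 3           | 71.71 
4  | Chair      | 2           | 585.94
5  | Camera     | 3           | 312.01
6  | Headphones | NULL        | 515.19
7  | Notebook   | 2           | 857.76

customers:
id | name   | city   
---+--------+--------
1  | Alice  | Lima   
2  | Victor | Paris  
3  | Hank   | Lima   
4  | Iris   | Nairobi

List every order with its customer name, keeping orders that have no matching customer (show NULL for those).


LEFT JOIN keeps every row from orders (the left table); where customer_id has no match in customers, the customer columns become NULL. Walk through each order:
  - order 1 (Speaker): customer_id=2 -> matches Victor
  - order 2 (Charger): customer_id=2 -> matches Victor
  - order 3 (Monitor): customer_id=3 -> matches Hank
  - order 4 (Chair): customer_id=2 -> matches Victor
  - order 5 (Camera): customer_id=3 -> matches Hank
  - order 6 (Headphones): customer_id=NULL, no match -> kept with NULL
  - order 7 (Notebook): customer_id=2 -> matches Victor
All 7 rows appear; 1 has NULL customer.

SQL:
SELECT a.product, b.name AS customer
FROM orders a
LEFT JOIN customers b ON a.customer_id = b.id

Result:
product    | customer
-----------+---------
Speaker    | Victor  
Charger    | Victor  
Monitor    | Hank    
Chair      | Victor  
Camera     | Hank    
Headphones | NULL    
Notebook   | Victor  


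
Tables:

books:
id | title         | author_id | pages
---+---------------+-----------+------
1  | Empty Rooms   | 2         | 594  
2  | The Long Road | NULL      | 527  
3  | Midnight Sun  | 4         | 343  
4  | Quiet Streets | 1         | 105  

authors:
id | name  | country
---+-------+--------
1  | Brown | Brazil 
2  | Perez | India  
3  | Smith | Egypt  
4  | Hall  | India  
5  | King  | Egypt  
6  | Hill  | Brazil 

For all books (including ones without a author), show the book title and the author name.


LEFT JOIN keeps every row from books (the left table); where author_id has no match in authors, the author columns become NULL. Walk through each book:
  - book 1 (Empty Rooms): author_id=2 -> matches Perez
  - book 2 (The Long Road): author_id=NULL, no match -> kept with NULL
  - book 3 (Midnight Sun): author_id=4 -> matches Hall
  - book 4 (Quiet Streets): author_id=1 -> matches Brown
All 4 rows appear; 1 has NULL author.

SQL:
SELECT a.title, b.name AS author
FROM books a
LEFT JOIN authors b ON a.author_id = b.id

Result:
title         | author
--------------+-------
Empty Rooms   | Perez 
The Long Road | NULL  
Midnight Sun  | Hall  
Quiet Streets | Brown 


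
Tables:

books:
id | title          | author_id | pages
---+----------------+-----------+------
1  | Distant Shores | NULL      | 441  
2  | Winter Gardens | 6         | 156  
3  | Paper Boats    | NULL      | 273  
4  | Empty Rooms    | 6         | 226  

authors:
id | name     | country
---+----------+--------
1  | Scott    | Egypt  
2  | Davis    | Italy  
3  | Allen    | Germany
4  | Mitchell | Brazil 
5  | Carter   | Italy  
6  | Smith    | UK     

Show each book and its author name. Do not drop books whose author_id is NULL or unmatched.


LEFT JOIN keeps every row from books (the left table); where author_id has no match in authors, the author columns become NULL. Walk through each book:
  - book 1 (Distant Shores): author_id=NULL, no match -> kept with NULL
  - book 2 (Winter Gardens): author_id=6 -> matches Smith
  - book 3 (Paper Boats): author_id=NULL, no match -> kept with NULL
  - book 4 (Empty Rooms): author_id=6 -> matches Smith
All 4 rows appear; 2 have NULL author.

SQL:
SELECT a.title, b.name AS author
FROM books a
LEFT JOIN authors b ON a.author_id = b.id

Result:
title          | author
---------------+-------
Distant Shores | NULL  
Winter Gardens | Smith 
Paper Boats    | NULL  
Empty Rooms    | Smith 


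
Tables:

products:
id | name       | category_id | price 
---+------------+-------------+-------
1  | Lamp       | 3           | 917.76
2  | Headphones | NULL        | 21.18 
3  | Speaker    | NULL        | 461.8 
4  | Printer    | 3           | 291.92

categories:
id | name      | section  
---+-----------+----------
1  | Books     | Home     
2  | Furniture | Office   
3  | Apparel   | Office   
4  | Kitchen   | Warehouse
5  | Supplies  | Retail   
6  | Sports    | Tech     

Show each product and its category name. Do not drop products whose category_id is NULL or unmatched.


LEFT JOIN keeps every row from products (the left table); where category_id has no match in categories, the category columns become NULL. Walk through each product:
  - product 1 (Lamp): category_id=3 -> matches Apparel
  - product 2 (Headphones): category_id=NULL, no match -> kept with NULL
  - product 3 (Speaker): category_id=NULL, no match -> kept with NULL
  - product 4 (Printer): category_id=3 -> matches Apparel
All 4 rows appear; 2 have NULL category.

SQL:
SELECT a.name, b.name AS category
FROM products a
LEFT JOIN categories b ON a.category_id = b.id

Result:
name       | category
-----------+---------
Lamp       | Apparel 
Headphones | NULL    
Speaker    | NULL    
Printer    | Apparel 


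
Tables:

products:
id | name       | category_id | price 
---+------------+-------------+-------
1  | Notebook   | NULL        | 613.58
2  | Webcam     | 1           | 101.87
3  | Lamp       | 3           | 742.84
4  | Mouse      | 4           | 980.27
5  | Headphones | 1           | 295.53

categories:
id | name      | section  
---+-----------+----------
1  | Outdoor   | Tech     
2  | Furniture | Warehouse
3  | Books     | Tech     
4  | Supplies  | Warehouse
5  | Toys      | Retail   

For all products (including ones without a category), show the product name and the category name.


LEFT JOIN keeps every row from products (the left table); where category_id has no match in categories, the category columns become NULL. Walk through each product:
  - product 1 (Notebook): category_id=NULL, no match -> kept with NULL
  - product 2 (Webcam): category_id=1 -> matches Outdoor
  - product 3 (Lamp): category_id=3 -> matches Books
  - product 4 (Mouse): category_id=4 -> matches Supplies
  - product 5 (Headphones): category_id=1 -> matches Outdoor
All 5 rows appear; 1 has NULL category.

SQL:
SELECT a.name, b.name AS category
FROM products a
LEFT JOIN categories b ON a.category_id = b.id

Result:
name       | category
-----------+---------
Notebook   | NULL    
Webcam     | Outdoor 
Lamp       | Books   
Mouse      | Supplies
Headphones | Outdoor 


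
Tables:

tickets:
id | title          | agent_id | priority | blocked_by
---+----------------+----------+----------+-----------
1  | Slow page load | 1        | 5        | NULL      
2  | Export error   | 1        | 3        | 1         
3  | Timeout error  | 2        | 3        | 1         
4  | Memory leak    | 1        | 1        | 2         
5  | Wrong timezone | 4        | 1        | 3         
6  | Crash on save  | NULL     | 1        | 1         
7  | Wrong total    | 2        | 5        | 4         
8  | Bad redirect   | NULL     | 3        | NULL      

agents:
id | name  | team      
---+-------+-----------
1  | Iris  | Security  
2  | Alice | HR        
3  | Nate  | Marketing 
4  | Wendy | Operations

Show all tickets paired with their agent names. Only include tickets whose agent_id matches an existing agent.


INNER JOIN keeps only tickets rows whose agent_id matches an id in agents. Walk through each ticket:
  - ticket 1 (Slow page load): agent_id=1 -> matches Iris
  - ticket 2 (Export error): agent_id=1 -> matches Iris
  - ticket 3 (Timeout error): agent_id=2 -> matches Alice
  - ticket 4 (Memory leak): agent_id=1 -> matches Iris
  - ticket 5 (Wrong timezone): agent_id=4 -> matches Wendy
  - ticket 6 (Crash on save): agent_id=NULL, no match -> dropped
  - ticket 7 (Wrong total): agent_id=2 -> matches Alice
  - ticket 8 (Bad redirect): agent_id=NULL, no match -> dropped
So 2 of 8 rows are dropped.

SQL:
SELECT a.title, b.name AS agent
FROM tickets a
INNER JOIN agents b ON a.agent_id = b.id

Result:
title          | agent
---------------+------
Slow page load | Iris 
Export error   | Iris 
Timeout error  | Alice
Memory leak    | Iris 
Wrong timezone | Wendy
Wrong total    | Alice


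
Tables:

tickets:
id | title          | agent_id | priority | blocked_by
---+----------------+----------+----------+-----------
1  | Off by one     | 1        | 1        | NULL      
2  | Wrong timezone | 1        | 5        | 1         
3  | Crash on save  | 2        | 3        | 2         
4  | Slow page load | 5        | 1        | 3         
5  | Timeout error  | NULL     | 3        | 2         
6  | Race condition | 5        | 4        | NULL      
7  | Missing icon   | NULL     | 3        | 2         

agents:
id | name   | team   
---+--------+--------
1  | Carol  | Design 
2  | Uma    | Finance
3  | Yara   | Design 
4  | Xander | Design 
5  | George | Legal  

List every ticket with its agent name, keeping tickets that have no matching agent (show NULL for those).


LEFT JOIN keeps every row from tickets (the left table); where agent_id has no match in agents, the agent columns become NULL. Walk through each ticket:
  - ticket 1 (Off by one): agent_id=1 -> matches Carol
  - ticket 2 (Wrong timezone): agent_id=1 -> matches Carol
  - ticket 3 (Crash on save): agent_id=2 -> matches Uma
  - ticket 4 (Slow page load): agent_id=5 -> matches George
  - ticket 5 (Timeout error): agent_id=NULL, no match -> kept with NULL
  - ticket 6 (Race condition): agent_id=5 -> matches George
  - ticket 7 (Missing icon): agent_id=NULL, no match -> kept with NULL
All 7 rows appear; 2 have NULL agent.

SQL:
SELECT a.title, b.name AS agent
FROM tickets a
LEFT JOIN agents b ON a.agent_id = b.id

Result:
title          | agent 
---------------+-------
Off by one     | Carol 
Wrong timezone | Carol 
Crash on save  | Uma   
Slow page load | George
Timeout error  | NULL  
Race condition | George
Missing icon   | NULL  


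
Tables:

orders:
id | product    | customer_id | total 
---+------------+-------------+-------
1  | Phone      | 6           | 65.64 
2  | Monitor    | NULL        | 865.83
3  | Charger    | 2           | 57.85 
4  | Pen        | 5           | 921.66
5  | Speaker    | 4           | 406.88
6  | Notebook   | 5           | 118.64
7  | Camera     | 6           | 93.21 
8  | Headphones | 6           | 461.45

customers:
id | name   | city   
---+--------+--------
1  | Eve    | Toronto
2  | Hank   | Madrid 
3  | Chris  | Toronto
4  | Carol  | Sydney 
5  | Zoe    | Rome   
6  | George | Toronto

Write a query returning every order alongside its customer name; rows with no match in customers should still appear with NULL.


LEFT JOIN keeps every row from orders (the left table); where customer_id has no match in customers, the customer columns become NULL. Walk through each order:
  - order 1 (Phone): customer_id=6 -> matches George
  - order 2 (Monitor): customer_id=NULL, no match -> kept with NULL
  - order 3 (Charger): customer_id=2 -> matches Hank
  - order 4 (Pen): customer_id=5 -> matches Zoe
  - order 5 (Speaker): customer_id=4 -> matches Carol
  - order 6 (Notebook): customer_id=5 -> matches Zoe
  - order 7 (Camera): customer_id=6 -> matches George
  - order 8 (Headphones): customer_id=6 -> matches George
All 8 rows appear; 1 has NULL customer.

SQL:
SELECT a.product, b.name AS customer
FROM orders a
LEFT JOIN customers b ON a.customer_id = b.id

Result:
product    | customer
-----------+---------
Phone      | George  
Monitor    | NULL    
Charger    | Hank    
Pen        | Zoe     
Speaker    | Carol   
Notebook   | Zoe     
Camera     | George  
Headphones | George  


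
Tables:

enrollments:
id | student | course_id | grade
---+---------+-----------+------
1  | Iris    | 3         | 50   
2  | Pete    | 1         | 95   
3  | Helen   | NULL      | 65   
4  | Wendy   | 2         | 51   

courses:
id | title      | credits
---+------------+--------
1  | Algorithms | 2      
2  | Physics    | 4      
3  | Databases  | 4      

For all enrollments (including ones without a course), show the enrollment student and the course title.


LEFT JOIN keeps every row from enrollments (the left table); where course_id has no match in courses, the course columns become NULL. Walk through each enrollment:
  - enrollment 1 (Iris): course_id=3 -> matches Databases
  - enrollment 2 (Pete): course_id=1 -> matches Algorithms
  - enrollment 3 (Helen): course_id=NULL, no match -> kept with NULL
  - enrollment 4 (Wendy): course_id=2 -> matches Physics
All 4 rows appear; 1 has NULL course.

SQL:
SELECT a.student, b.title AS course
FROM enrollments a
LEFT JOIN courses b ON a.course_id = b.id

Result:
student | course    
--------+-----------
Iris    | Databases 
Pete    | Algorithms
Helen   | NULL      
Wendy   | Physics   


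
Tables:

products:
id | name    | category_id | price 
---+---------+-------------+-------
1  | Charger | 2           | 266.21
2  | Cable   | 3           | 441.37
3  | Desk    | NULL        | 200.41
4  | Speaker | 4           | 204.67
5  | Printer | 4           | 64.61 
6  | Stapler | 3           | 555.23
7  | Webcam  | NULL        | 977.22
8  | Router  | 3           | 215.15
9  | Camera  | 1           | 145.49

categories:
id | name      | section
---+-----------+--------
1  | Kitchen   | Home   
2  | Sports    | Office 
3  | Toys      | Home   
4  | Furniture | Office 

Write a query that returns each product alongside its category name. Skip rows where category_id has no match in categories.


INNER JOIN keeps only products rows whose category_id matches an id in categories. Walk through each product:
  - product 1 (Charger): category_id=2 -> matches Sports
  - product 2 (Cable): category_id=3 -> matches Toys
  - product 3 (Desk): category_id=NULL, no match -> dropped
  - product 4 (Speaker): category_id=4 -> matches Furniture
  - product 5 (Printer): category_id=4 -> matches Furniture
  - product 6 (Stapler): category_id=3 -> matches Toys
  - product 7 (Webcam): category_id=NULL, no match -> dropped
  - product 8 (Router): category_id=3 -> matches Toys
  - product 9 (Camera): category_id=1 -> matches Kitchen
So 2 of 9 rows are dropped.

SQL:
SELECT a.name, b.name AS category
FROM products a
INNER JOIN categories b ON a.category_id = b.id

Result:
name    | category 
--------+----------
Charger | Sports   
Cable   | Toys     
Speaker | Furniture
Printer | Furniture
Stapler | Toys     
Router  | Toys     
Camera  | Kitchen  


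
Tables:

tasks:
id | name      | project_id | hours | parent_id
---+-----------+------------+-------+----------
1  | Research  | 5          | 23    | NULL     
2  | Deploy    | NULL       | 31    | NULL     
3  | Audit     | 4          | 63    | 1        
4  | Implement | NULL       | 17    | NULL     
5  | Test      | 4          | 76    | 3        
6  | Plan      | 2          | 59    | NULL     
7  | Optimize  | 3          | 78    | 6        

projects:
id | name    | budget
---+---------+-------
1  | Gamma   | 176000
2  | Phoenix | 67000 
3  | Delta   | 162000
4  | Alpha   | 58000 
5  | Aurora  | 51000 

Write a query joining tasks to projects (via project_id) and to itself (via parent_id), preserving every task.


Two LEFT JOINs from the same base table tasks: one to projects via project_id, one to tasks itself via parent_id. Both are LEFT so every task is preserved.
Match against projects:
  - task 1 (Research): project_id=5 -> matches Aurora
  - task 2 (Deploy): project_id=NULL, no match -> kept with NULL
  - task 3 (Audit): project_id=4 -> matches Alpha
  - task 4 (Implement): project_id=NULL, no match -> kept with NULL
  - task 5 (Test): project_id=4 -> matches Alpha
  - task 6 (Plan): project_id=2 -> matches Phoenix
  - task 7 (Optimize): project_id=3 -> matches Delta
Match against tasks (self):
  - task 1 (Research): parent_id=NULL -> NULL
  - task 2 (Deploy): parent_id=NULL -> NULL
  - task 3 (Audit): parent_id=1 -> Research
  - task 4 (Implement): parent_id=NULL -> NULL
  - task 5 (Test): parent_id=3 -> Audit
  - task 6 (Plan): parent_id=NULL -> NULL
  - task 7 (Optimize): parent_id=6 -> Plan

SQL:
SELECT a.name, b.name AS project, c.name AS parent
FROM tasks a
LEFT JOIN projects b ON a.project_id = b.id
LEFT JOIN tasks c ON a.parent_id = c.id

Result:
name      | project | parent  
----------+---------+---------
Research  | Aurora  | NULL    
Deploy    | NULL    | NULL    
Audit     | Alpha   | Research
Implement | NULL    | NULL    
Test      | Alpha   | Audit   
Plan      | Phoenix | NULL    
Optimize  | Delta   | Plan    


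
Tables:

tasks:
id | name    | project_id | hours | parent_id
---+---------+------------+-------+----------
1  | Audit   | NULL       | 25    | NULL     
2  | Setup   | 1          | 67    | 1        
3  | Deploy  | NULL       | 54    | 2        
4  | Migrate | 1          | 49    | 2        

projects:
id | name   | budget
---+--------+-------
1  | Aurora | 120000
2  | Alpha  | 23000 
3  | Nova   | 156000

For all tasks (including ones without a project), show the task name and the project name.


LEFT JOIN keeps every row from tasks (the left table); where project_id has no match in projects, the project columns become NULL. Walk through each task:
  - task 1 (Audit): project_id=NULL, no match -> kept with NULL
  - task 2 (Setup): project_id=1 -> matches Aurora
  - task 3 (Deploy): project_id=NULL, no match -> kept with NULL
  - task 4 (Migrate): project_id=1 -> matches Aurora
All 4 rows appear; 2 have NULL project.

SQL:
SELECT a.name, b.name AS project
FROM tasks a
LEFT JOIN projects b ON a.project_id = b.id

Result:
name    | project
--------+--------
Audit   | NULL   
Setup   | Aurora 
Deploy  | NULL   
Migrate | Aurora 


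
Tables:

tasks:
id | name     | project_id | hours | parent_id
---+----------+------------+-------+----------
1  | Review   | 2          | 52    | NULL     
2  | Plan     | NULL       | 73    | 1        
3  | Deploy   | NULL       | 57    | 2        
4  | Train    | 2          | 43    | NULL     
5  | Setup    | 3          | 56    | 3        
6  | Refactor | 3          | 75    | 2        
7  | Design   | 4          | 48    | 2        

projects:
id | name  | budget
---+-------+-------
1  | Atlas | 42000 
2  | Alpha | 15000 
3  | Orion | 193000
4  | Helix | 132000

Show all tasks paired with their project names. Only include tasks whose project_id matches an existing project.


INNER JOIN keeps only tasks rows whose project_id matches an id in projects. Walk through each task:
  - task 1 (Review): project_id=2 -> matches Alpha
  - task 2 (Plan): project_id=NULL, no match -> dropped
  - task 3 (Deploy): project_id=NULL, no match -> dropped
  - task 4 (Train): project_id=2 -> matches Alpha
  - task 5 (Setup): project_id=3 -> matches Orion
  - task 6 (Refactor): project_id=3 -> matches Orion
  - task 7 (Design): project_id=4 -> matches Helix
So 2 of 7 rows are dropped.

SQL:
SELECT a.name, b.name AS project
FROM tasks a
INNER JOIN projects b ON a.project_id = b.id

Result:
name     | project
---------+--------
Review   | Alpha  
Train    | Alpha  
Setup    | Orion  
Refactor | Orion  
Design   | Helix  


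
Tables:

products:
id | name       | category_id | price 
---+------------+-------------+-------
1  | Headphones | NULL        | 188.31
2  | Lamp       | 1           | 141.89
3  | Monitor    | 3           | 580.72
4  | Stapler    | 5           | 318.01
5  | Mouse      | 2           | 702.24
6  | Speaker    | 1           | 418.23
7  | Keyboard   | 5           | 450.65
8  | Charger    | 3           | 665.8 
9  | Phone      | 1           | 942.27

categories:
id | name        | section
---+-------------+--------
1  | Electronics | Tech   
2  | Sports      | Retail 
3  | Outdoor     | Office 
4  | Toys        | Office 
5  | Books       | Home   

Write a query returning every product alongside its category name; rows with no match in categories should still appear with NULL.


LEFT JOIN keeps every row from products (the left table); where category_id has no match in categories, the category columns become NULL. Walk through each product:
  - product 1 (Headphones): category_id=NULL, no match -> kept with NULL
  - product 2 (Lamp): category_id=1 -> matches Electronics
  - product 3 (Monitor): category_id=3 -> matches Outdoor
  - product 4 (Stapler): category_id=5 -> matches Books
  - product 5 (Mouse): category_id=2 -> matches Sports
  - product 6 (Speaker): category_id=1 -> matches Electronics
  - product 7 (Keyboard): category_id=5 -> matches Books
  - product 8 (Charger): category_id=3 -> matches Outdoor
  - product 9 (Phone): category_id=1 -> matches Electronics
All 9 rows appear; 1 has NULL category.

SQL:
SELECT a.name, b.name AS category
FROM products a
LEFT JOIN categories b ON a.category_id = b.id

Result:
name       | category   
-----------+------------
Headphones | NULL       
Lamp       | Electronics
Monitor    | Outdoor    
Stapler    | Books      
Mouse      | Sports     
Speaker    | Electronics
Keyboard   | Books      
Charger    | Outdoor    
Phone      | Electronics


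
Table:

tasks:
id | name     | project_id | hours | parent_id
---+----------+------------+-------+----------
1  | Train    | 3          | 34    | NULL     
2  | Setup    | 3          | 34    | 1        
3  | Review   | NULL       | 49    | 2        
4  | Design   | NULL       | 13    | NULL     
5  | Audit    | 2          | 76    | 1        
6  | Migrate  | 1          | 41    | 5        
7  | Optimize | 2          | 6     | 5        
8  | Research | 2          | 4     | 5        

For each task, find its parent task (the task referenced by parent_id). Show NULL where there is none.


This is a self-join: tasks is joined to a second copy of itself, matching each row's parent_id to another row's id. Use LEFT JOIN so rows with parent_id=NULL are kept.
  - task 1 (Train): parent_id=NULL -> NULL
  - task 2 (Setup): parent_id=1 -> Train
  - task 3 (Review): parent_id=2 -> Setup
  - task 4 (Design): parent_id=NULL -> NULL
  - task 5 (Audit): parent_id=1 -> Train
  - task 6 (Migrate): parent_id=5 -> Audit
  - task 7 (Optimize): parent_id=5 -> Audit
  - task 8 (Research): parent_id=5 -> Audit

SQL:
SELECT a.name AS item, b.name AS parent
FROM tasks a
LEFT JOIN tasks b ON a.parent_id = b.id

Result:
item     | parent
---------+-------
Train    | NULL  
Setup    | Train 
Review   | Setup 
Design   | NULL  
Audit    | Train 
Migrate  | Audit 
Optimize | Audit 
Research | Audit 


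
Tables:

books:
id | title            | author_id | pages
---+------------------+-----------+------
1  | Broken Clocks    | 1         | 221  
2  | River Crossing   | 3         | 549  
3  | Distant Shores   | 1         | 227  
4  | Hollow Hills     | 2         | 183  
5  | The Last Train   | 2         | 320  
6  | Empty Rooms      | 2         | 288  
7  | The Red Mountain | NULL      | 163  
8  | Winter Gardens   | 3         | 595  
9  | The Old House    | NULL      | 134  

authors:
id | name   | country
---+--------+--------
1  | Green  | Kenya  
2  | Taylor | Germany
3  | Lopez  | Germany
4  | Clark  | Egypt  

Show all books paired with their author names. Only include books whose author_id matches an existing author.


INNER JOIN keeps only books rows whose author_id matches an id in authors. Walk through each book:
  - book 1 (Broken Clocks): author_id=1 -> matches Green
  - book 2 (River Crossing): author_id=3 -> matches Lopez
  - book 3 (Distant Shores): author_id=1 -> matches Green
  - book 4 (Hollow Hills): author_id=2 -> matches Taylor
  - book 5 (The Last Train): author_id=2 -> matches Taylor
  - book 6 (Empty Rooms): author_id=2 -> matches Taylor
  - book 7 (The Red Mountain): author_id=NULL, no match -> dropped
  - book 8 (Winter Gardens): author_id=3 -> matches Lopez
  - book 9 (The Old House): author_id=NULL, no match -> dropped
So 2 of 9 rows are dropped.

SQL:
SELECT a.title, b.name AS author
FROM books a
INNER JOIN authors b ON a.author_id = b.id

Result:
title          | author
---------------+-------
Broken Clocks  | Green 
River Crossing | Lopez 
Distant Shores | Green 
Hollow Hills   | Taylor
The Last Train | Taylor
Empty Rooms    | Taylor
Winter Gardens | Lopez 


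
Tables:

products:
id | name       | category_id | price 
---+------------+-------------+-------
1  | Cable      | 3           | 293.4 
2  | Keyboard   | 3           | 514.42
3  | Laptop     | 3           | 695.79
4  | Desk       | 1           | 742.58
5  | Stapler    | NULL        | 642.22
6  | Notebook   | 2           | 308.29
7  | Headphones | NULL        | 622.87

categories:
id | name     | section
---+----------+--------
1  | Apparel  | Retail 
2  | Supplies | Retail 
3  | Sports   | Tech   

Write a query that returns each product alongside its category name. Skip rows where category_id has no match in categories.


INNER JOIN keeps only products rows whose category_id matches an id in categories. Walk through each product:
  - product 1 (Cable): category_id=3 -> matches Sports
  - product 2 (Keyboard): category_id=3 -> matches Sports
  - product 3 (Laptop): category_id=3 -> matches Sports
  - product 4 (Desk): category_id=1 -> matches Apparel
  - product 5 (Stapler): category_id=NULL, no match -> dropped
  - product 6 (Notebook): category_id=2 -> matches Supplies
  - product 7 (Headphones): category_id=NULL, no match -> dropped
So 2 of 7 rows are dropped.

SQL:
SELECT a.name, b.name AS category
FROM products a
INNER JOIN categories b ON a.category_id = b.id

Result:
name     | category
---------+---------
Cable    | Sports  
Keyboard | Sports  
Laptop   | Sports  
Desk     | Apparel 
Notebook | Supplies


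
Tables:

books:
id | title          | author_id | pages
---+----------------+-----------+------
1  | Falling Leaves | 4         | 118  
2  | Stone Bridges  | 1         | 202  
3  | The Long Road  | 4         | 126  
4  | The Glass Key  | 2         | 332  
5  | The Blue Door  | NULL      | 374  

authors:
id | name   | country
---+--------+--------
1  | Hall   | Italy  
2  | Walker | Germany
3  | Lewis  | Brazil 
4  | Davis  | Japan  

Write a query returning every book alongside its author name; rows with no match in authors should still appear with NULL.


LEFT JOIN keeps every row from books (the left table); where author_id has no match in authors, the author columns become NULL. Walk through each book:
  - book 1 (Falling Leaves): author_id=4 -> matches Davis
  - book 2 (Stone Bridges): author_id=1 -> matches Hall
  - book 3 (The Long Road): author_id=4 -> matches Davis
  - book 4 (The Glass Key): author_id=2 -> matches Walker
  - book 5 (The Blue Door): author_id=NULL, no match -> kept with NULL
All 5 rows appear; 1 has NULL author.

SQL:
SELECT a.title, b.name AS author
FROM books a
LEFT JOIN authors b ON a.author_id = b.id

Result:
title          | author
---------------+-------
Falling Leaves | Davis 
Stone Bridges  | Hall  
The Long Road  | Davis 
The Glass Key  | Walker
The Blue Door  | NULL  


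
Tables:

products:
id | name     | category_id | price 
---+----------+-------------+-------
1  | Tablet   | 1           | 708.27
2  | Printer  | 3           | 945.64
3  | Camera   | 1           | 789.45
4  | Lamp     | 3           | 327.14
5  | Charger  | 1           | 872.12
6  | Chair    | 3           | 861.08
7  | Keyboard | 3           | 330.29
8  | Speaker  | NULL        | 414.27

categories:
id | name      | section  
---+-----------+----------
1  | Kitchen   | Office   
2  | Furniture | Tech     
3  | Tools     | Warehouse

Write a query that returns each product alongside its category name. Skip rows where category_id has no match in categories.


INNER JOIN keeps only products rows whose category_id matches an id in categories. Walk through each product:
  - product 1 (Tablet): category_id=1 -> matches Kitchen
  - product 2 (Printer): category_id=3 -> matches Tools
  - product 3 (Camera): category_id=1 -> matches Kitchen
  - product 4 (Lamp): category_id=3 -> matches Tools
  - product 5 (Charger): category_id=1 -> matches Kitchen
  - product 6 (Chair): category_id=3 -> matches Tools
  - product 7 (Keyboard): category_id=3 -> matches Tools
  - product 8 (Speaker): category_id=NULL, no match -> dropped
So 1 of 8 rows is dropped.

SQL:
SELECT a.name, b.name AS category
FROM products a
INNER JOIN categories b ON a.category_id = b.id

Result:
name     | category
---------+---------
Tablet   | Kitchen 
Printer  | Tools   
Camera   | Kitchen 
Lamp     | Tools   
Charger  | Kitchen 
Chair    | Tools   
Keyboard | Tools   


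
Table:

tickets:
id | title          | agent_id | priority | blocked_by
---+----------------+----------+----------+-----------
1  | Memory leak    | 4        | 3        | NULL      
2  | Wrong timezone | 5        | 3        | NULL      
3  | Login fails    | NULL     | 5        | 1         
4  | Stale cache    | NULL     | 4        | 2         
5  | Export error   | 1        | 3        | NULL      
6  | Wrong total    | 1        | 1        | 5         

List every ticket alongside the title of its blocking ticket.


This is a self-join: tickets is joined to a second copy of itself, matching each row's blocked_by to another row's id. Use LEFT JOIN so rows with blocked_by=NULL are kept.
  - ticket 1 (Memory leak): blocked_by=NULL -> NULL
  - ticket 2 (Wrong timezone): blocked_by=NULL -> NULL
  - ticket 3 (Login fails): blocked_by=1 -> Memory leak
  - ticket 4 (Stale cache): blocked_by=2 -> Wrong timezone
  - ticket 5 (Export error): blocked_by=NULL -> NULL
  - ticket 6 (Wrong total): blocked_by=5 -> Export error

SQL:
SELECT a.title AS item, b.title AS blocked_by
FROM tickets a
LEFT JOIN tickets b ON a.blocked_by = b.id

Result:
item           | blocked_by    
---------------+---------------
Memory leak    | NULL          
Wrong timezone | NULL          
Login fails    | Memory leak   
Stale cache    | Wrong timezone
Export error   | NULL          
Wrong total    | Export error  


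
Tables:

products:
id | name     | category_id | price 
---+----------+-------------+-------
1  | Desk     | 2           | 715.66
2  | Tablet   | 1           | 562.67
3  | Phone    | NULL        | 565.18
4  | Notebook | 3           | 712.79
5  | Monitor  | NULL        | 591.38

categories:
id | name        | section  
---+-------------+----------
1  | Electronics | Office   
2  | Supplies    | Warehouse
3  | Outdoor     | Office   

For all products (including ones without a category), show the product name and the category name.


LEFT JOIN keeps every row from products (the left table); where category_id has no match in categories, the category columns become NULL. Walk through each product:
  - product 1 (Desk): category_id=2 -> matches Supplies
  - product 2 (Tablet): category_id=1 -> matches Electronics
  - product 3 (Phone): category_id=NULL, no match -> kept with NULL
  - product 4 (Notebook): category_id=3 -> matches Outdoor
  - product 5 (Monitor): category_id=NULL, no match -> kept with NULL
All 5 rows appear; 2 have NULL category.

SQL:
SELECT a.name, b.name AS category
FROM products a
LEFT JOIN categories b ON a.category_id = b.id

Result:
name     | category   
---------+------------
Desk     | Supplies   
Tablet   | Electronics
Phone    | NULL       
Notebook | Outdoor    
Monitor  | NULL       


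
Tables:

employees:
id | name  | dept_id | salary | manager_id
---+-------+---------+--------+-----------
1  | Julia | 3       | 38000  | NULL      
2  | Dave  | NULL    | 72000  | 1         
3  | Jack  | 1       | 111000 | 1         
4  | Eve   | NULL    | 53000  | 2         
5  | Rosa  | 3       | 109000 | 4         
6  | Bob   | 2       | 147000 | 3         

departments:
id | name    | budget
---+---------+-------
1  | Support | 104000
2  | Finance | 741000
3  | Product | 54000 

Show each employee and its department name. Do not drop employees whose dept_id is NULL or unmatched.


LEFT JOIN keeps every row from employees (the left table); where dept_id has no match in departments, the department columns become NULL. Walk through each employee:
  - employee 1 (Julia): dept_id=3 -> matches Product
  - employee 2 (Dave): dept_id=NULL, no match -> kept with NULL
  - employee 3 (Jack): dept_id=1 -> matches Support
  - employee 4 (Eve): dept_id=NULL, no match -> kept with NULL
  - employee 5 (Rosa): dept_id=3 -> matches Product
  - employee 6 (Bob): dept_id=2 -> matches Finance
All 6 rows appear; 2 have NULL department.

SQL:
SELECT a.name, b.name AS department
FROM employees a
LEFT JOIN departments b ON a.dept_id = b.id

Result:
name  | department
------+-----------
Julia | Product   
Dave  | NULL      
Jack  | Support   
Eve   | NULL      
Rosa  | Product   
Bob   | Finance   


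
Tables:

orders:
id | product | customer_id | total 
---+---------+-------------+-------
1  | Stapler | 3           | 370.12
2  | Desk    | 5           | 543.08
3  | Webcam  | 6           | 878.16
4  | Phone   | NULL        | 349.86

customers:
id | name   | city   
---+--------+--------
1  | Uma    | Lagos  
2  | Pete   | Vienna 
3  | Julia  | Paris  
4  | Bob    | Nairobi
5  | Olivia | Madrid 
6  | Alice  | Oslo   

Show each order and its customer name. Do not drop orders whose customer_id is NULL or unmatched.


LEFT JOIN keeps every row from orders (the left table); where customer_id has no match in customers, the customer columns become NULL. Walk through each order:
  - order 1 (Stapler): customer_id=3 -> matches Julia
  - order 2 (Desk): customer_id=5 -> matches Olivia
  - order 3 (Webcam): customer_id=6 -> matches Alice
  - order 4 (Phone): customer_id=NULL, no match -> kept with NULL
All 4 rows appear; 1 has NULL customer.

SQL:
SELECT a.product, b.name AS customer
FROM orders a
LEFT JOIN customers b ON a.customer_id = b.id

Result:
product | customer
--------+---------
Stapler | Julia   
Desk    | Olivia  
Webcam  | Alice   
Phone   | NULL    


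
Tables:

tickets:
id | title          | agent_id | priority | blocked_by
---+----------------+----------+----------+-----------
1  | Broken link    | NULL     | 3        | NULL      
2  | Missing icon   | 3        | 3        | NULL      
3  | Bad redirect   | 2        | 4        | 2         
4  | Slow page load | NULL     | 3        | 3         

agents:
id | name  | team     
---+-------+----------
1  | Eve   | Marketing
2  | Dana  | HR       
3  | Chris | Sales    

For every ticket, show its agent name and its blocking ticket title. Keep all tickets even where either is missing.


Two LEFT JOINs from the same base table tickets: one to agents via agent_id, one to tickets itself via blocked_by. Both are LEFT so every ticket is preserved.
Match against agents:
  - ticket 1 (Broken link): agent_id=NULL, no match -> kept with NULL
  - ticket 2 (Missing icon): agent_id=3 -> matches Chris
  - ticket 3 (Bad redirect): agent_id=2 -> matches Dana
  - ticket 4 (Slow page load): agent_id=NULL, no match -> kept with NULL
Match against tickets (self):
  - ticket 1 (Broken link): blocked_by=NULL -> NULL
  - ticket 2 (Missing icon): blocked_by=NULL -> NULL
  - ticket 3 (Bad redirect): blocked_by=2 -> Missing icon
  - ticket 4 (Slow page load): blocked_by=3 -> Bad redirect

SQL:
SELECT a.title, b.name AS agent, c.title AS blocked_by
FROM tickets a
LEFT JOIN agents b ON a.agent_id = b.id
LEFT JOIN tickets c ON a.blocked_by = c.id

Result:
title          | agent | blocked_by  
---------------+-------+-------------
Broken link    | NULL  | NULL        
Missing icon   | Chris | NULL        
Bad redirect   | Dana  | Missing icon
Slow page load | NULL  | Bad redirect
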